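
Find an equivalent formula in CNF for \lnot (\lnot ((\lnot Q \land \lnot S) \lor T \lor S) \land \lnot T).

\lnot Q \lor T \lor S

\lnot (\lnot ((\lnot Q \land \lnot S) \lor T \lor S) \land \lnot T)
≡ \lnot \lnot ((\lnot Q \land \lnot S) \lor T \lor S) \lor \lnot \lnot T   — De Morgan
≡ (\lnot Q \land \lnot S) \lor T \lor S \lor \lnot \lnot T   — double negation
≡ (\lnot Q \land \lnot S) \lor T \lor S \lor T   — double negation
≡ (\lnot Q \lor T \lor S \lor T) \land (\lnot S \lor T \lor S \lor T)   — distribute \lor over \land
≡ \lnot Q \lor T \lor S   — simplify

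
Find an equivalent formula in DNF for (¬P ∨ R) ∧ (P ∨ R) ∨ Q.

R ∨ Q

(¬P ∨ R) ∧ (P ∨ R) ∨ Q
= ¬P ∧ P ∨ ¬P ∧ R ∨ R ∧ P ∨ R ∧ R ∨ Q   [distribute ∧ over ∨]
= R ∨ Q   [simplify]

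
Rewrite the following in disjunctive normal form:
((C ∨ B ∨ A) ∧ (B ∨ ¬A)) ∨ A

((C ∨ B ∨ A) ∧ (B ∨ ¬A)) ∨ A
= (C ∧ B) ∨ (C ∧ ¬A) ∨ (B ∧ B) ∨ (B ∧ ¬A) ∨ (A ∧ B) ∨ (A ∧ ¬A) ∨ A   (distribute ∧ over ∨)
= (C ∧ ¬A) ∨ B ∨ A   (simplify)

(C ∧ ¬A) ∨ B ∨ A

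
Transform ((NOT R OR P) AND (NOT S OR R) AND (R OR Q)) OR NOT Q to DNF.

((NOT R OR P) AND (NOT S OR R) AND (R OR Q)) OR NOT Q
≡ (NOT R AND NOT S AND R) OR (NOT R AND NOT S AND Q) OR (NOT R AND R AND R) OR (NOT R AND R AND Q) OR (P AND NOT S AND R) OR (P AND NOT S AND Q) OR (P AND R AND R) OR (P AND R AND Q) OR NOT Q   [distribute AND over OR]
≡ (NOT R AND NOT S AND Q) OR (P AND NOT S AND Q) OR (P AND R) OR NOT Q   [simplify]

(NOT R AND NOT S AND Q) OR (P AND NOT S AND Q) OR (P AND R) OR NOT Q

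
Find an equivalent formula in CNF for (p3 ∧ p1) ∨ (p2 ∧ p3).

(p3 ∧ p1) ∨ (p2 ∧ p3)
≡ (p3 ∨ p2) ∧ (p3 ∨ p3) ∧ (p1 ∨ p2) ∧ (p1 ∨ p3)
≡ p3 ∧ (p1 ∨ p2)

p3 ∧ (p1 ∨ p2)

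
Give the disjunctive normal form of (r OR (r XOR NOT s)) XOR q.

(r AND NOT q) OR (NOT r AND NOT s AND NOT q) OR (NOT r AND s AND q)

(r OR (r XOR NOT s)) XOR q
⇔ ((r OR (r XOR NOT s)) AND NOT q) OR (NOT (r OR (r XOR NOT s)) AND q)   [expand XOR]
⇔ ((r OR (r AND NOT NOT s) OR (NOT r AND NOT s)) AND NOT q) OR (NOT (r OR (r XOR NOT s)) AND q)   [expand XOR]
⇔ ((r OR (r AND NOT NOT s) OR (NOT r AND NOT s)) AND NOT q) OR (NOT (r OR (r AND NOT NOT s) OR (NOT r AND NOT s)) AND q)   [expand XOR]
⇔ ((r OR (r AND s) OR (NOT r AND NOT s)) AND NOT q) OR (NOT (r OR (r AND NOT NOT s) OR (NOT r AND NOT s)) AND q)   [double negation]
⇔ ((r OR (r AND s) OR (NOT r AND NOT s)) AND NOT q) OR (NOT r AND NOT (r AND NOT NOT s) AND NOT (NOT r AND NOT s) AND q)   [De Morgan]
⇔ ((r OR (r AND s) OR (NOT r AND NOT s)) AND NOT q) OR (NOT r AND (NOT r OR NOT NOT NOT s) AND NOT (NOT r AND NOT s) AND q)   [De Morgan]
⇔ ((r OR (r AND s) OR (NOT r AND NOT s)) AND NOT q) OR (NOT r AND (NOT r OR NOT s) AND NOT (NOT r AND NOT s) AND q)   [double negation]
⇔ ((r OR (r AND s) OR (NOT r AND NOT s)) AND NOT q) OR (NOT r AND (NOT r OR NOT s) AND (NOT NOT r OR NOT NOT s) AND q)   [De Morgan]
⇔ ((r OR (r AND s) OR (NOT r AND NOT s)) AND NOT q) OR (NOT r AND (NOT r OR NOT s) AND (r OR NOT NOT s) AND q)   [double negation]
⇔ ((r OR (r AND s) OR (NOT r AND NOT s)) AND NOT q) OR (NOT r AND (NOT r OR NOT s) AND (r OR s) AND q)   [double negation]
⇔ (r AND NOT q) OR (r AND s AND NOT q) OR (NOT r AND NOT s AND NOT q) OR (NOT r AND NOT r AND r AND q) OR (NOT r AND NOT r AND s AND q) OR (NOT r AND NOT s AND r AND q) OR (NOT r AND NOT s AND s AND q)   [distribute AND over OR]
⇔ (r AND NOT q) OR (NOT r AND NOT s AND NOT q) OR (NOT r AND s AND q)   [simplify]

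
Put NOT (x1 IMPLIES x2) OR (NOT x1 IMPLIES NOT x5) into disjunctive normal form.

NOT (x1 IMPLIES x2) OR (NOT x1 IMPLIES NOT x5)
= NOT (NOT x1 OR x2) OR (NOT x1 IMPLIES NOT x5)   — eliminate IMPLIES
= NOT (NOT x1 OR x2) OR NOT NOT x1 OR NOT x5   — eliminate IMPLIES
= (NOT NOT x1 AND NOT x2) OR NOT NOT x1 OR NOT x5   — De Morgan
= (x1 AND NOT x2) OR NOT NOT x1 OR NOT x5   — double negation
= (x1 AND NOT x2) OR x1 OR NOT x5   — double negation
= x1 OR NOT x5   — simplify

x1 OR NOT x5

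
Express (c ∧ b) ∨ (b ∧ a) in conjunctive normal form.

(c ∧ b) ∨ (b ∧ a)
≡ (c ∨ b) ∧ (c ∨ a) ∧ (b ∨ b) ∧ (b ∨ a)   [distribute ∨ over ∧]
≡ (c ∨ a) ∧ b   [simplify]

(c ∨ a) ∧ b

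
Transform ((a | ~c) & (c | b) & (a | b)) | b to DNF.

(a & c) | b

((a | ~c) & (c | b) & (a | b)) | b
⇔ (a & c & a) | (a & c & b) | (a & b & a) | (a & b & b) | (~c & c & a) | (~c & c & b) | (~c & b & a) | (~c & b & b) | b   — distribute & over |
⇔ (a & c) | b   — simplify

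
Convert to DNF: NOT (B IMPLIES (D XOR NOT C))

NOT (B IMPLIES (D XOR NOT C))
≡ NOT (NOT B OR (D XOR NOT C))   — eliminate IMPLIES
≡ NOT (NOT B OR (D AND NOT NOT C) OR (NOT D AND NOT C))   — expand XOR
≡ NOT NOT B AND NOT (D AND NOT NOT C) AND NOT (NOT D AND NOT C)   — De Morgan
≡ B AND NOT (D AND NOT NOT C) AND NOT (NOT D AND NOT C)   — double negation
≡ B AND (NOT D OR NOT NOT NOT C) AND NOT (NOT D AND NOT C)   — De Morgan
≡ B AND (NOT D OR NOT C) AND NOT (NOT D AND NOT C)   — double negation
≡ B AND (NOT D OR NOT C) AND (NOT NOT D OR NOT NOT C)   — De Morgan
≡ B AND (NOT D OR NOT C) AND (D OR NOT NOT C)   — double negation
≡ B AND (NOT D OR NOT C) AND (D OR C)   — double negation
≡ (B AND NOT D AND D) OR (B AND NOT D AND C) OR (B AND NOT C AND D) OR (B AND NOT C AND C)   — distribute AND over OR
≡ (B AND NOT D AND C) OR (B AND NOT C AND D)   — simplify

(B AND NOT D AND C) OR (B AND NOT C AND D)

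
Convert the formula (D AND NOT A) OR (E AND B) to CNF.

(D OR E) AND (D OR B) AND (NOT A OR E) AND (NOT A OR B)

(D AND NOT A) OR (E AND B)
= (D OR E) AND (D OR B) AND (NOT A OR E) AND (NOT A OR B)   [distribute OR over AND]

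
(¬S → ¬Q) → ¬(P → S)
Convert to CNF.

(¬S → ¬Q) → ¬(P → S)
≡ ¬(¬S → ¬Q) ∨ ¬(P → S)   (eliminate →)
≡ ¬(¬¬S ∨ ¬Q) ∨ ¬(P → S)   (eliminate →)
≡ ¬(¬¬S ∨ ¬Q) ∨ ¬(¬P ∨ S)   (eliminate →)
≡ (¬¬¬S ∧ ¬¬Q) ∨ ¬(¬P ∨ S)   (De Morgan)
≡ (¬S ∧ ¬¬Q) ∨ ¬(¬P ∨ S)   (double negation)
≡ (¬S ∧ Q) ∨ ¬(¬P ∨ S)   (double negation)
≡ (¬S ∧ Q) ∨ (¬¬P ∧ ¬S)   (De Morgan)
≡ (¬S ∧ Q) ∨ (P ∧ ¬S)   (double negation)
≡ (¬S ∨ P) ∧ (¬S ∨ ¬S) ∧ (Q ∨ P) ∧ (Q ∨ ¬S)   (distribute ∨ over ∧)
≡ ¬S ∧ (Q ∨ P)   (simplify)

¬S ∧ (Q ∨ P)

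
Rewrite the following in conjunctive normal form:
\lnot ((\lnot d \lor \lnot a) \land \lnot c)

(d \lor c) \land (a \lor c)

\lnot ((\lnot d \lor \lnot a) \land \lnot c)
= \lnot (\lnot d \lor \lnot a) \lor \lnot \lnot c   (De Morgan)
= (\lnot \lnot d \land \lnot \lnot a) \lor \lnot \lnot c   (De Morgan)
= (d \land \lnot \lnot a) \lor \lnot \lnot c   (double negation)
= (d \land a) \lor \lnot \lnot c   (double negation)
= (d \land a) \lor c   (double negation)
= (d \lor c) \land (a \lor c)   (distribute \lor over \land)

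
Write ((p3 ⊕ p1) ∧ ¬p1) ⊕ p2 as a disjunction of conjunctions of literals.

(p3 ∧ ¬p1 ∧ ¬p2) ∨ (¬p3 ∧ ¬p1 ∧ p2) ∨ (p1 ∧ p2)

((p3 ⊕ p1) ∧ ¬p1) ⊕ p2
⇔ ((p3 ⊕ p1) ∧ ¬p1 ∧ ¬p2) ∨ (¬((p3 ⊕ p1) ∧ ¬p1) ∧ p2)   [expand ⊕]
⇔ (((p3 ∧ ¬p1) ∨ (¬p3 ∧ p1)) ∧ ¬p1 ∧ ¬p2) ∨ (¬((p3 ⊕ p1) ∧ ¬p1) ∧ p2)   [expand ⊕]
⇔ (((p3 ∧ ¬p1) ∨ (¬p3 ∧ p1)) ∧ ¬p1 ∧ ¬p2) ∨ (¬(((p3 ∧ ¬p1) ∨ (¬p3 ∧ p1)) ∧ ¬p1) ∧ p2)   [expand ⊕]
⇔ (((p3 ∧ ¬p1) ∨ (¬p3 ∧ p1)) ∧ ¬p1 ∧ ¬p2) ∨ ((¬((p3 ∧ ¬p1) ∨ (¬p3 ∧ p1)) ∨ ¬¬p1) ∧ p2)   [De Morgan]
⇔ (((p3 ∧ ¬p1) ∨ (¬p3 ∧ p1)) ∧ ¬p1 ∧ ¬p2) ∨ (((¬(p3 ∧ ¬p1) ∧ ¬(¬p3 ∧ p1)) ∨ ¬¬p1) ∧ p2)   [De Morgan]
⇔ (((p3 ∧ ¬p1) ∨ (¬p3 ∧ p1)) ∧ ¬p1 ∧ ¬p2) ∨ ((((¬p3 ∨ ¬¬p1) ∧ ¬(¬p3 ∧ p1)) ∨ ¬¬p1) ∧ p2)   [De Morgan]
⇔ (((p3 ∧ ¬p1) ∨ (¬p3 ∧ p1)) ∧ ¬p1 ∧ ¬p2) ∨ ((((¬p3 ∨ p1) ∧ ¬(¬p3 ∧ p1)) ∨ ¬¬p1) ∧ p2)   [double negation]
⇔ (((p3 ∧ ¬p1) ∨ (¬p3 ∧ p1)) ∧ ¬p1 ∧ ¬p2) ∨ ((((¬p3 ∨ p1) ∧ (¬¬p3 ∨ ¬p1)) ∨ ¬¬p1) ∧ p2)   [De Morgan]
⇔ (((p3 ∧ ¬p1) ∨ (¬p3 ∧ p1)) ∧ ¬p1 ∧ ¬p2) ∨ ((((¬p3 ∨ p1) ∧ (p3 ∨ ¬p1)) ∨ ¬¬p1) ∧ p2)   [double negation]
⇔ (((p3 ∧ ¬p1) ∨ (¬p3 ∧ p1)) ∧ ¬p1 ∧ ¬p2) ∨ ((((¬p3 ∨ p1) ∧ (p3 ∨ ¬p1)) ∨ p1) ∧ p2)   [double negation]
⇔ (p3 ∧ ¬p1 ∧ ¬p1 ∧ ¬p2) ∨ (¬p3 ∧ p1 ∧ ¬p1 ∧ ¬p2) ∨ (¬p3 ∧ p3 ∧ p2) ∨ (¬p3 ∧ ¬p1 ∧ p2) ∨ (p1 ∧ p3 ∧ p2) ∨ (p1 ∧ ¬p1 ∧ p2) ∨ (p1 ∧ p2)   [distribute ∧ over ∨]
⇔ (p3 ∧ ¬p1 ∧ ¬p2) ∨ (¬p3 ∧ ¬p1 ∧ p2) ∨ (p1 ∧ p2)   [simplify]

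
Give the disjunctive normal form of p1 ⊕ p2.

(p1 ∧ ¬p2) ∨ (¬p1 ∧ p2)

p1 ⊕ p2
≡ (p1 ∧ ¬p2) ∨ (¬p1 ∧ p2)   [expand ⊕]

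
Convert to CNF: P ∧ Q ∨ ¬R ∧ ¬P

P ∧ Q ∨ ¬R ∧ ¬P
= (P ∨ ¬R) ∧ (P ∨ ¬P) ∧ (Q ∨ ¬R) ∧ (Q ∨ ¬P)   [distribute ∨ over ∧]
= (P ∨ ¬R) ∧ (Q ∨ ¬R) ∧ (Q ∨ ¬P)   [simplify]

(P ∨ ¬R) ∧ (Q ∨ ¬R) ∧ (Q ∨ ¬P)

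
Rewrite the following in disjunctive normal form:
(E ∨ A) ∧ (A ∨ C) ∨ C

(E ∨ A) ∧ (A ∨ C) ∨ C
≡ E ∧ A ∨ E ∧ C ∨ A ∧ A ∨ A ∧ C ∨ C   [distribute ∧ over ∨]
≡ A ∨ C   [simplify]

A ∨ C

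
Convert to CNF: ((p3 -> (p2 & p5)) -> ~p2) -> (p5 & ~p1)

((p3 -> (p2 & p5)) -> ~p2) -> (p5 & ~p1)
= ~((p3 -> (p2 & p5)) -> ~p2) | (p5 & ~p1)   [eliminate ->]
= ~(~(p3 -> (p2 & p5)) | ~p2) | (p5 & ~p1)   [eliminate ->]
= ~(~(~p3 | (p2 & p5)) | ~p2) | (p5 & ~p1)   [eliminate ->]
= (~~(~p3 | (p2 & p5)) & ~~p2) | (p5 & ~p1)   [De Morgan]
= ((~p3 | (p2 & p5)) & ~~p2) | (p5 & ~p1)   [double negation]
= ((~p3 | (p2 & p5)) & p2) | (p5 & ~p1)   [double negation]
= (~p3 | p2 | p5) & (~p3 | p2 | ~p1) & (~p3 | p5 | p5) & (~p3 | p5 | ~p1) & (p2 | p5) & (p2 | ~p1)   [distribute | over &]
= (~p3 | p5) & (p2 | p5) & (p2 | ~p1)   [simplify]

(~p3 | p5) & (p2 | p5) & (p2 | ~p1)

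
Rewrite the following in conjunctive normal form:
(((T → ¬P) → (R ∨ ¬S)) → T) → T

(((T → ¬P) → (R ∨ ¬S)) → T) → T
= ¬(((T → ¬P) → (R ∨ ¬S)) → T) ∨ T   (eliminate →)
= ¬(¬((T → ¬P) → (R ∨ ¬S)) ∨ T) ∨ T   (eliminate →)
= ¬(¬(¬(T → ¬P) ∨ R ∨ ¬S) ∨ T) ∨ T   (eliminate →)
= ¬(¬(¬(¬T ∨ ¬P) ∨ R ∨ ¬S) ∨ T) ∨ T   (eliminate →)
= (¬¬(¬(¬T ∨ ¬P) ∨ R ∨ ¬S) ∧ ¬T) ∨ T   (De Morgan)
= ((¬(¬T ∨ ¬P) ∨ R ∨ ¬S) ∧ ¬T) ∨ T   (double negation)
= (((¬¬T ∧ ¬¬P) ∨ R ∨ ¬S) ∧ ¬T) ∨ T   (De Morgan)
= (((T ∧ ¬¬P) ∨ R ∨ ¬S) ∧ ¬T) ∨ T   (double negation)
= (((T ∧ P) ∨ R ∨ ¬S) ∧ ¬T) ∨ T   (double negation)
= (T ∨ R ∨ ¬S ∨ T) ∧ (P ∨ R ∨ ¬S ∨ T) ∧ (¬T ∨ T)   (distribute ∨ over ∧)
= T ∨ R ∨ ¬S   (simplify)

T ∨ R ∨ ¬S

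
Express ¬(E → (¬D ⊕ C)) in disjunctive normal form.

(E ∧ D ∧ ¬C) ∨ (E ∧ C ∧ ¬D)

¬(E → (¬D ⊕ C))
⇔ ¬(¬E ∨ (¬D ⊕ C))   (eliminate →)
⇔ ¬(¬E ∨ (¬D ∧ ¬C) ∨ (¬¬D ∧ C))   (expand ⊕)
⇔ ¬¬E ∧ ¬(¬D ∧ ¬C) ∧ ¬(¬¬D ∧ C)   (De Morgan)
⇔ E ∧ ¬(¬D ∧ ¬C) ∧ ¬(¬¬D ∧ C)   (double negation)
⇔ E ∧ (¬¬D ∨ ¬¬C) ∧ ¬(¬¬D ∧ C)   (De Morgan)
⇔ E ∧ (D ∨ ¬¬C) ∧ ¬(¬¬D ∧ C)   (double negation)
⇔ E ∧ (D ∨ C) ∧ ¬(¬¬D ∧ C)   (double negation)
⇔ E ∧ (D ∨ C) ∧ (¬¬¬D ∨ ¬C)   (De Morgan)
⇔ E ∧ (D ∨ C) ∧ (¬D ∨ ¬C)   (double negation)
⇔ (E ∧ D ∧ ¬D) ∨ (E ∧ D ∧ ¬C) ∨ (E ∧ C ∧ ¬D) ∨ (E ∧ C ∧ ¬C)   (distribute ∧ over ∨)
⇔ (E ∧ D ∧ ¬C) ∨ (E ∧ C ∧ ¬D)   (simplify)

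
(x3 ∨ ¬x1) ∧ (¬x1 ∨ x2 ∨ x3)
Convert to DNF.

(x3 ∨ ¬x1) ∧ (¬x1 ∨ x2 ∨ x3)
≡ (x3 ∧ ¬x1) ∨ (x3 ∧ x2) ∨ (x3 ∧ x3) ∨ (¬x1 ∧ ¬x1) ∨ (¬x1 ∧ x2) ∨ (¬x1 ∧ x3)   — distribute ∧ over ∨
≡ x3 ∨ ¬x1   — simplify

x3 ∨ ¬x1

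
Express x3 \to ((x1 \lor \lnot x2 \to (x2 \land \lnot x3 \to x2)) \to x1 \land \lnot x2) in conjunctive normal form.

(\lnot x3 \lor x1) \land (\lnot x3 \lor \lnot x2)

x3 \to ((x1 \lor \lnot x2 \to (x2 \land \lnot x3 \to x2)) \to x1 \land \lnot x2)
= \lnot x3 \lor ((x1 \lor \lnot x2 \to (x2 \land \lnot x3 \to x2)) \to x1 \land \lnot x2)   [eliminate \to]
= \lnot x3 \lor \lnot (x1 \lor \lnot x2 \to (x2 \land \lnot x3 \to x2)) \lor x1 \land \lnot x2   [eliminate \to]
= \lnot x3 \lor \lnot (\lnot (x1 \lor \lnot x2) \lor (x2 \land \lnot x3 \to x2)) \lor x1 \land \lnot x2   [eliminate \to]
= \lnot x3 \lor \lnot (\lnot (x1 \lor \lnot x2) \lor \lnot (x2 \land \lnot x3) \lor x2) \lor x1 \land \lnot x2   [eliminate \to]
= \lnot x3 \lor \lnot \lnot (x1 \lor \lnot x2) \land \lnot \lnot (x2 \land \lnot x3) \land \lnot x2 \lor x1 \land \lnot x2   [De Morgan]
= \lnot x3 \lor (x1 \lor \lnot x2) \land \lnot \lnot (x2 \land \lnot x3) \land \lnot x2 \lor x1 \land \lnot x2   [double negation]
= \lnot x3 \lor (x1 \lor \lnot x2) \land x2 \land \lnot x3 \land \lnot x2 \lor x1 \land \lnot x2   [double negation]
= (\lnot x3 \lor x1 \lor \lnot x2 \lor x1) \land (\lnot x3 \lor x1 \lor \lnot x2 \lor \lnot x2) \land (\lnot x3 \lor x2 \lor x1) \land (\lnot x3 \lor x2 \lor \lnot x2) \land (\lnot x3 \lor \lnot x3 \lor x1) \land (\lnot x3 \lor \lnot x3 \lor \lnot x2) \land (\lnot x3 \lor \lnot x2 \lor x1) \land (\lnot x3 \lor \lnot x2 \lor \lnot x2)   [distribute \lor over \land]
= (\lnot x3 \lor x1) \land (\lnot x3 \lor \lnot x2)   [simplify]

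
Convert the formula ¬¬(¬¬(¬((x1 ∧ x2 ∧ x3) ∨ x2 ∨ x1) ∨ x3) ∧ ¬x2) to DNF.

(¬x1 ∧ ¬x2) ∨ (x3 ∧ ¬x2)

¬¬(¬¬(¬((x1 ∧ x2 ∧ x3) ∨ x2 ∨ x1) ∨ x3) ∧ ¬x2)
⇔ ¬¬(¬((x1 ∧ x2 ∧ x3) ∨ x2 ∨ x1) ∨ x3) ∧ ¬x2   — double negation
⇔ (¬((x1 ∧ x2 ∧ x3) ∨ x2 ∨ x1) ∨ x3) ∧ ¬x2   — double negation
⇔ ((¬(x1 ∧ x2 ∧ x3) ∧ ¬x2 ∧ ¬x1) ∨ x3) ∧ ¬x2   — De Morgan
⇔ (((¬x1 ∨ ¬x2 ∨ ¬x3) ∧ ¬x2 ∧ ¬x1) ∨ x3) ∧ ¬x2   — De Morgan
⇔ (¬x1 ∧ ¬x2 ∧ ¬x1 ∧ ¬x2) ∨ (¬x2 ∧ ¬x2 ∧ ¬x1 ∧ ¬x2) ∨ (¬x3 ∧ ¬x2 ∧ ¬x1 ∧ ¬x2) ∨ (x3 ∧ ¬x2)   — distribute ∧ over ∨
⇔ (¬x1 ∧ ¬x2) ∨ (x3 ∧ ¬x2)   — simplify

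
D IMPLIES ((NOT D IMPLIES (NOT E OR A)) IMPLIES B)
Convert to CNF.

D IMPLIES ((NOT D IMPLIES (NOT E OR A)) IMPLIES B)
= NOT D OR ((NOT D IMPLIES (NOT E OR A)) IMPLIES B)   (eliminate IMPLIES)
= NOT D OR NOT (NOT D IMPLIES (NOT E OR A)) OR B   (eliminate IMPLIES)
= NOT D OR NOT (NOT NOT D OR NOT E OR A) OR B   (eliminate IMPLIES)
= NOT D OR (NOT NOT NOT D AND NOT NOT E AND NOT A) OR B   (De Morgan)
= NOT D OR (NOT D AND NOT NOT E AND NOT A) OR B   (double negation)
= NOT D OR (NOT D AND E AND NOT A) OR B   (double negation)
= (NOT D OR NOT D OR B) AND (NOT D OR E OR B) AND (NOT D OR NOT A OR B)   (distribute OR over AND)
= NOT D OR B   (simplify)

NOT D OR B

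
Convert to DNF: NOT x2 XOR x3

(NOT x2 AND NOT x3) OR (x2 AND x3)

NOT x2 XOR x3
≡ (NOT x2 AND NOT x3) OR (NOT NOT x2 AND x3)   — expand XOR
≡ (NOT x2 AND NOT x3) OR (x2 AND x3)   — double negation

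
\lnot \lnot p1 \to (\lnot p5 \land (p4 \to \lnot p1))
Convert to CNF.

(\lnot p1 \lor \lnot p5) \land (\lnot p1 \lor \lnot p4)

\lnot \lnot p1 \to (\lnot p5 \land (p4 \to \lnot p1))
≡ \lnot \lnot \lnot p1 \lor (\lnot p5 \land (p4 \to \lnot p1))
≡ \lnot \lnot \lnot p1 \lor (\lnot p5 \land (\lnot p4 \lor \lnot p1))
≡ \lnot p1 \lor (\lnot p5 \land (\lnot p4 \lor \lnot p1))
≡ (\lnot p1 \lor \lnot p5) \land (\lnot p1 \lor \lnot p4 \lor \lnot p1)
≡ (\lnot p1 \lor \lnot p5) \land (\lnot p1 \lor \lnot p4)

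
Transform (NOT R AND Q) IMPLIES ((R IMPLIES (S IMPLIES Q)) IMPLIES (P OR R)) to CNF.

(NOT R AND Q) IMPLIES ((R IMPLIES (S IMPLIES Q)) IMPLIES (P OR R))
= NOT (NOT R AND Q) OR ((R IMPLIES (S IMPLIES Q)) IMPLIES (P OR R))   [eliminate IMPLIES]
= NOT (NOT R AND Q) OR NOT (R IMPLIES (S IMPLIES Q)) OR P OR R   [eliminate IMPLIES]
= NOT (NOT R AND Q) OR NOT (NOT R OR (S IMPLIES Q)) OR P OR R   [eliminate IMPLIES]
= NOT (NOT R AND Q) OR NOT (NOT R OR NOT S OR Q) OR P OR R   [eliminate IMPLIES]
= NOT NOT R OR NOT Q OR NOT (NOT R OR NOT S OR Q) OR P OR R   [De Morgan]
= R OR NOT Q OR NOT (NOT R OR NOT S OR Q) OR P OR R   [double negation]
= R OR NOT Q OR (NOT NOT R AND NOT NOT S AND NOT Q) OR P OR R   [De Morgan]
= R OR NOT Q OR (R AND NOT NOT S AND NOT Q) OR P OR R   [double negation]
= R OR NOT Q OR (R AND S AND NOT Q) OR P OR R   [double negation]
= (R OR NOT Q OR R OR P OR R) AND (R OR NOT Q OR S OR P OR R) AND (R OR NOT Q OR NOT Q OR P OR R)   [distribute OR over AND]
= R OR NOT Q OR P   [simplify]

R OR NOT Q OR P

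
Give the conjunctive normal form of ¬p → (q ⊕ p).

¬p → (q ⊕ p)
⇔ ¬¬p ∨ (q ⊕ p)   [eliminate →]
⇔ ¬¬p ∨ ((q ∨ p) ∧ ¬(q ∧ p))   [expand ⊕]
⇔ p ∨ ((q ∨ p) ∧ ¬(q ∧ p))   [double negation]
⇔ p ∨ ((q ∨ p) ∧ (¬q ∨ ¬p))   [De Morgan]
⇔ (p ∨ q ∨ p) ∧ (p ∨ ¬q ∨ ¬p)   [distribute ∨ over ∧]
⇔ p ∨ q   [simplify]

p ∨ q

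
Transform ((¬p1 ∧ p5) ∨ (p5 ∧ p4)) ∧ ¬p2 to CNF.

((¬p1 ∧ p5) ∨ (p5 ∧ p4)) ∧ ¬p2
= (¬p1 ∨ p5) ∧ (¬p1 ∨ p4) ∧ (p5 ∨ p5) ∧ (p5 ∨ p4) ∧ ¬p2   (distribute ∨ over ∧)
= (¬p1 ∨ p4) ∧ p5 ∧ ¬p2   (simplify)

(¬p1 ∨ p4) ∧ p5 ∧ ¬p2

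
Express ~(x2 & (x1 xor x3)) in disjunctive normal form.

~x2 | (~x1 & ~x3) | (x3 & x1)

~(x2 & (x1 xor x3))
= ~(x2 & ((x1 & ~x3) | (~x1 & x3)))   — expand xor
= ~x2 | ~((x1 & ~x3) | (~x1 & x3))   — De Morgan
= ~x2 | (~(x1 & ~x3) & ~(~x1 & x3))   — De Morgan
= ~x2 | ((~x1 | ~~x3) & ~(~x1 & x3))   — De Morgan
= ~x2 | ((~x1 | x3) & ~(~x1 & x3))   — double negation
= ~x2 | ((~x1 | x3) & (~~x1 | ~x3))   — De Morgan
= ~x2 | ((~x1 | x3) & (x1 | ~x3))   — double negation
= ~x2 | (~x1 & x1) | (~x1 & ~x3) | (x3 & x1) | (x3 & ~x3)   — distribute & over |
= ~x2 | (~x1 & ~x3) | (x3 & x1)   — simplify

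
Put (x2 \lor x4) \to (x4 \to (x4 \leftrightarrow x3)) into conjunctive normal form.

\lnot x4 \lor x3

(x2 \lor x4) \to (x4 \to (x4 \leftrightarrow x3))
≡ \lnot (x2 \lor x4) \lor (x4 \to (x4 \leftrightarrow x3))   [eliminate \to]
≡ \lnot (x2 \lor x4) \lor \lnot x4 \lor (x4 \leftrightarrow x3)   [eliminate \to]
≡ \lnot (x2 \lor x4) \lor \lnot x4 \lor ((x4 \to x3) \land (x3 \to x4))   [eliminate \leftrightarrow]
≡ \lnot (x2 \lor x4) \lor \lnot x4 \lor ((\lnot x4 \lor x3) \land (x3 \to x4))   [eliminate \to]
≡ \lnot (x2 \lor x4) \lor \lnot x4 \lor ((\lnot x4 \lor x3) \land (\lnot x3 \lor x4))   [eliminate \to]
≡ (\lnot x2 \land \lnot x4) \lor \lnot x4 \lor ((\lnot x4 \lor x3) \land (\lnot x3 \lor x4))   [De Morgan]
≡ (\lnot x2 \lor \lnot x4 \lor \lnot x4 \lor x3) \land (\lnot x2 \lor \lnot x4 \lor \lnot x3 \lor x4) \land (\lnot x4 \lor \lnot x4 \lor \lnot x4 \lor x3) \land (\lnot x4 \lor \lnot x4 \lor \lnot x3 \lor x4)   [distribute \lor over \land]
≡ \lnot x4 \lor x3   [simplify]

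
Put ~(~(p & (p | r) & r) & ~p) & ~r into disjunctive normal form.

~(~(p & (p | r) & r) & ~p) & ~r
≡ (~~(p & (p | r) & r) | ~~p) & ~r   — De Morgan
≡ ((p & (p | r) & r) | ~~p) & ~r   — double negation
≡ ((p & (p | r) & r) | p) & ~r   — double negation
≡ (p & p & r & ~r) | (p & r & r & ~r) | (p & ~r)   — distribute & over |
≡ p & ~r   — simplify

p & ~r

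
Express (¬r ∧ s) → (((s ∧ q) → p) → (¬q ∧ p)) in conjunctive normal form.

(¬r ∧ s) → (((s ∧ q) → p) → (¬q ∧ p))
= ¬(¬r ∧ s) ∨ (((s ∧ q) → p) → (¬q ∧ p))
= ¬(¬r ∧ s) ∨ ¬((s ∧ q) → p) ∨ (¬q ∧ p)
= ¬(¬r ∧ s) ∨ ¬(¬(s ∧ q) ∨ p) ∨ (¬q ∧ p)
= ¬¬r ∨ ¬s ∨ ¬(¬(s ∧ q) ∨ p) ∨ (¬q ∧ p)
= r ∨ ¬s ∨ ¬(¬(s ∧ q) ∨ p) ∨ (¬q ∧ p)
= r ∨ ¬s ∨ (¬¬(s ∧ q) ∧ ¬p) ∨ (¬q ∧ p)
= r ∨ ¬s ∨ (s ∧ q ∧ ¬p) ∨ (¬q ∧ p)
= (r ∨ ¬s ∨ s ∨ ¬q) ∧ (r ∨ ¬s ∨ s ∨ p) ∧ (r ∨ ¬s ∨ q ∨ ¬q) ∧ (r ∨ ¬s ∨ q ∨ p) ∧ (r ∨ ¬s ∨ ¬p ∨ ¬q) ∧ (r ∨ ¬s ∨ ¬p ∨ p)
= (r ∨ ¬s ∨ q ∨ p) ∧ (r ∨ ¬s ∨ ¬p ∨ ¬q)

(r ∨ ¬s ∨ q ∨ p) ∧ (r ∨ ¬s ∨ ¬p ∨ ¬q)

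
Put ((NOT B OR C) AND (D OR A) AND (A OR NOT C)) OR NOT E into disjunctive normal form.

((NOT B OR C) AND (D OR A) AND (A OR NOT C)) OR NOT E
⇔ (NOT B AND D AND A) OR (NOT B AND D AND NOT C) OR (NOT B AND A AND A) OR (NOT B AND A AND NOT C) OR (C AND D AND A) OR (C AND D AND NOT C) OR (C AND A AND A) OR (C AND A AND NOT C) OR NOT E   — distribute AND over OR
⇔ (NOT B AND D AND NOT C) OR (NOT B AND A) OR (C AND A) OR NOT E   — simplify

(NOT B AND D AND NOT C) OR (NOT B AND A) OR (C AND A) OR NOT E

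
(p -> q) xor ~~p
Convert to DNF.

~p | (p & ~q)

(p -> q) xor ~~p
≡ ((p -> q) & ~~~p) | (~(p -> q) & ~~p)   — expand xor
≡ ((~p | q) & ~~~p) | (~(p -> q) & ~~p)   — eliminate ->
≡ ((~p | q) & ~~~p) | (~(~p | q) & ~~p)   — eliminate ->
≡ ((~p | q) & ~p) | (~(~p | q) & ~~p)   — double negation
≡ ((~p | q) & ~p) | (~~p & ~q & ~~p)   — De Morgan
≡ ((~p | q) & ~p) | (p & ~q & ~~p)   — double negation
≡ ((~p | q) & ~p) | (p & ~q & p)   — double negation
≡ (~p & ~p) | (q & ~p) | (p & ~q & p)   — distribute & over |
≡ ~p | (p & ~q)   — simplify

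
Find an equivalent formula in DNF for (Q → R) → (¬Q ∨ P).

(Q ∧ ¬R) ∨ ¬Q ∨ P

(Q → R) → (¬Q ∨ P)
= ¬(Q → R) ∨ ¬Q ∨ P   [eliminate →]
= ¬(¬Q ∨ R) ∨ ¬Q ∨ P   [eliminate →]
= (¬¬Q ∧ ¬R) ∨ ¬Q ∨ P   [De Morgan]
= (Q ∧ ¬R) ∨ ¬Q ∨ P   [double negation]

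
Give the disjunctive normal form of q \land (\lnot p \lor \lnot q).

q \land (\lnot p \lor \lnot q)
≡ (q \land \lnot p) \lor (q \land \lnot q)   — distribute \land over \lor
≡ q \land \lnot p   — simplify

q \land \lnot p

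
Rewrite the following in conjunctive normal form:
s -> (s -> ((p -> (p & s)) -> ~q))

s -> (s -> ((p -> (p & s)) -> ~q))
≡ ~s | (s -> ((p -> (p & s)) -> ~q))   (eliminate ->)
≡ ~s | ~s | ((p -> (p & s)) -> ~q)   (eliminate ->)
≡ ~s | ~s | ~(p -> (p & s)) | ~q   (eliminate ->)
≡ ~s | ~s | ~(~p | (p & s)) | ~q   (eliminate ->)
≡ ~s | ~s | (~~p & ~(p & s)) | ~q   (De Morgan)
≡ ~s | ~s | (p & ~(p & s)) | ~q   (double negation)
≡ ~s | ~s | (p & (~p | ~s)) | ~q   (De Morgan)
≡ (~s | ~s | p | ~q) & (~s | ~s | ~p | ~s | ~q)   (distribute | over &)
≡ (~s | p | ~q) & (~s | ~p | ~q)   (simplify)

(~s | p | ~q) & (~s | ~p | ~q)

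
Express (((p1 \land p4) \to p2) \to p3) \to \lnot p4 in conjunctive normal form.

(\lnot p1 \lor \lnot p4 \lor p2) \land (\lnot p3 \lor \lnot p4)

(((p1 \land p4) \to p2) \to p3) \to \lnot p4
≡ \lnot (((p1 \land p4) \to p2) \to p3) \lor \lnot p4   (eliminate \to)
≡ \lnot (\lnot ((p1 \land p4) \to p2) \lor p3) \lor \lnot p4   (eliminate \to)
≡ \lnot (\lnot (\lnot (p1 \land p4) \lor p2) \lor p3) \lor \lnot p4   (eliminate \to)
≡ (\lnot \lnot (\lnot (p1 \land p4) \lor p2) \land \lnot p3) \lor \lnot p4   (De Morgan)
≡ ((\lnot (p1 \land p4) \lor p2) \land \lnot p3) \lor \lnot p4   (double negation)
≡ ((\lnot p1 \lor \lnot p4 \lor p2) \land \lnot p3) \lor \lnot p4   (De Morgan)
≡ (\lnot p1 \lor \lnot p4 \lor p2 \lor \lnot p4) \land (\lnot p3 \lor \lnot p4)   (distribute \lor over \land)
≡ (\lnot p1 \lor \lnot p4 \lor p2) \land (\lnot p3 \lor \lnot p4)   (simplify)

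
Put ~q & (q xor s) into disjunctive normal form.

~q & s

~q & (q xor s)
≡ ~q & ((q & ~s) | (~q & s))   [expand xor]
≡ (~q & q & ~s) | (~q & ~q & s)   [distribute & over |]
≡ ~q & s   [simplify]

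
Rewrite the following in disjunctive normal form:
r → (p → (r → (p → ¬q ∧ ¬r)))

¬r ∨ ¬p

r → (p → (r → (p → ¬q ∧ ¬r)))
≡ ¬r ∨ (p → (r → (p → ¬q ∧ ¬r)))   [eliminate →]
≡ ¬r ∨ ¬p ∨ (r → (p → ¬q ∧ ¬r))   [eliminate →]
≡ ¬r ∨ ¬p ∨ ¬r ∨ (p → ¬q ∧ ¬r)   [eliminate →]
≡ ¬r ∨ ¬p ∨ ¬r ∨ ¬p ∨ ¬q ∧ ¬r   [eliminate →]
≡ ¬r ∨ ¬p   [simplify]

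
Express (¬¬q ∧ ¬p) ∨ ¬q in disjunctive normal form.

(q ∧ ¬p) ∨ ¬q

(¬¬q ∧ ¬p) ∨ ¬q
= (q ∧ ¬p) ∨ ¬q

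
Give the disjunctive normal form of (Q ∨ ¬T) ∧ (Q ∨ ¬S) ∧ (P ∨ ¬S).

Q ∧ P ∨ Q ∧ ¬S ∨ ¬T ∧ ¬S

(Q ∨ ¬T) ∧ (Q ∨ ¬S) ∧ (P ∨ ¬S)
≡ Q ∧ Q ∧ P ∨ Q ∧ Q ∧ ¬S ∨ Q ∧ ¬S ∧ P ∨ Q ∧ ¬S ∧ ¬S ∨ ¬T ∧ Q ∧ P ∨ ¬T ∧ Q ∧ ¬S ∨ ¬T ∧ ¬S ∧ P ∨ ¬T ∧ ¬S ∧ ¬S   [distribute ∧ over ∨]
≡ Q ∧ P ∨ Q ∧ ¬S ∨ ¬T ∧ ¬S   [simplify]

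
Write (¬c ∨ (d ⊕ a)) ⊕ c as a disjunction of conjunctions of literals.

(¬c ∨ (d ⊕ a)) ⊕ c
≡ ((¬c ∨ (d ⊕ a)) ∧ ¬c) ∨ (¬(¬c ∨ (d ⊕ a)) ∧ c)   [expand ⊕]
≡ ((¬c ∨ (d ∧ ¬a) ∨ (¬d ∧ a)) ∧ ¬c) ∨ (¬(¬c ∨ (d ⊕ a)) ∧ c)   [expand ⊕]
≡ ((¬c ∨ (d ∧ ¬a) ∨ (¬d ∧ a)) ∧ ¬c) ∨ (¬(¬c ∨ (d ∧ ¬a) ∨ (¬d ∧ a)) ∧ c)   [expand ⊕]
≡ ((¬c ∨ (d ∧ ¬a) ∨ (¬d ∧ a)) ∧ ¬c) ∨ (¬¬c ∧ ¬(d ∧ ¬a) ∧ ¬(¬d ∧ a) ∧ c)   [De Morgan]
≡ ((¬c ∨ (d ∧ ¬a) ∨ (¬d ∧ a)) ∧ ¬c) ∨ (c ∧ ¬(d ∧ ¬a) ∧ ¬(¬d ∧ a) ∧ c)   [double negation]
≡ ((¬c ∨ (d ∧ ¬a) ∨ (¬d ∧ a)) ∧ ¬c) ∨ (c ∧ (¬d ∨ ¬¬a) ∧ ¬(¬d ∧ a) ∧ c)   [De Morgan]
≡ ((¬c ∨ (d ∧ ¬a) ∨ (¬d ∧ a)) ∧ ¬c) ∨ (c ∧ (¬d ∨ a) ∧ ¬(¬d ∧ a) ∧ c)   [double negation]
≡ ((¬c ∨ (d ∧ ¬a) ∨ (¬d ∧ a)) ∧ ¬c) ∨ (c ∧ (¬d ∨ a) ∧ (¬¬d ∨ ¬a) ∧ c)   [De Morgan]
≡ ((¬c ∨ (d ∧ ¬a) ∨ (¬d ∧ a)) ∧ ¬c) ∨ (c ∧ (¬d ∨ a) ∧ (d ∨ ¬a) ∧ c)   [double negation]
≡ (¬c ∧ ¬c) ∨ (d ∧ ¬a ∧ ¬c) ∨ (¬d ∧ a ∧ ¬c) ∨ (c ∧ ¬d ∧ d ∧ c) ∨ (c ∧ ¬d ∧ ¬a ∧ c) ∨ (c ∧ a ∧ d ∧ c) ∨ (c ∧ a ∧ ¬a ∧ c)   [distribute ∧ over ∨]
≡ ¬c ∨ (c ∧ ¬d ∧ ¬a) ∨ (c ∧ a ∧ d)   [simplify]

¬c ∨ (c ∧ ¬d ∧ ¬a) ∨ (c ∧ a ∧ d)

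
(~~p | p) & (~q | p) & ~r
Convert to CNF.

(~~p | p) & (~q | p) & ~r
≡ (p | p) & (~q | p) & ~r
≡ p & ~r

p & ~r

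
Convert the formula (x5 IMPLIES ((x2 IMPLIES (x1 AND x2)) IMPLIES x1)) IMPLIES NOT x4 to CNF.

(x5 IMPLIES ((x2 IMPLIES (x1 AND x2)) IMPLIES x1)) IMPLIES NOT x4
≡ NOT (x5 IMPLIES ((x2 IMPLIES (x1 AND x2)) IMPLIES x1)) OR NOT x4   [eliminate IMPLIES]
≡ NOT (NOT x5 OR ((x2 IMPLIES (x1 AND x2)) IMPLIES x1)) OR NOT x4   [eliminate IMPLIES]
≡ NOT (NOT x5 OR NOT (x2 IMPLIES (x1 AND x2)) OR x1) OR NOT x4   [eliminate IMPLIES]
≡ NOT (NOT x5 OR NOT (NOT x2 OR (x1 AND x2)) OR x1) OR NOT x4   [eliminate IMPLIES]
≡ (NOT NOT x5 AND NOT NOT (NOT x2 OR (x1 AND x2)) AND NOT x1) OR NOT x4   [De Morgan]
≡ (x5 AND NOT NOT (NOT x2 OR (x1 AND x2)) AND NOT x1) OR NOT x4   [double negation]
≡ (x5 AND (NOT x2 OR (x1 AND x2)) AND NOT x1) OR NOT x4   [double negation]
≡ (x5 OR NOT x4) AND (NOT x2 OR x1 OR NOT x4) AND (NOT x2 OR x2 OR NOT x4) AND (NOT x1 OR NOT x4)   [distribute OR over AND]
≡ (x5 OR NOT x4) AND (NOT x2 OR x1 OR NOT x4) AND (NOT x1 OR NOT x4)   [simplify]

(x5 OR NOT x4) AND (NOT x2 OR x1 OR NOT x4) AND (NOT x1 OR NOT x4)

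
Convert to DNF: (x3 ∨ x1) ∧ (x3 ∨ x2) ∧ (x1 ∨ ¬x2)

(x3 ∧ x1) ∨ (x3 ∧ ¬x2) ∨ (x1 ∧ x2)

(x3 ∨ x1) ∧ (x3 ∨ x2) ∧ (x1 ∨ ¬x2)
≡ (x3 ∧ x3 ∧ x1) ∨ (x3 ∧ x3 ∧ ¬x2) ∨ (x3 ∧ x2 ∧ x1) ∨ (x3 ∧ x2 ∧ ¬x2) ∨ (x1 ∧ x3 ∧ x1) ∨ (x1 ∧ x3 ∧ ¬x2) ∨ (x1 ∧ x2 ∧ x1) ∨ (x1 ∧ x2 ∧ ¬x2)   [distribute ∧ over ∨]
≡ (x3 ∧ x1) ∨ (x3 ∧ ¬x2) ∨ (x1 ∧ x2)   [simplify]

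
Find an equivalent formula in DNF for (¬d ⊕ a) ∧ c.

(¬d ∧ ¬a ∧ c) ∨ (d ∧ a ∧ c)

(¬d ⊕ a) ∧ c
= ((¬d ∧ ¬a) ∨ (¬¬d ∧ a)) ∧ c   [expand ⊕]
= ((¬d ∧ ¬a) ∨ (d ∧ a)) ∧ c   [double negation]
= (¬d ∧ ¬a ∧ c) ∨ (d ∧ a ∧ c)   [distribute ∧ over ∨]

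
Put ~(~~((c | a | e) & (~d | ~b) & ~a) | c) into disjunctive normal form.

(~c & ~a & ~e) | (d & b & ~c) | (a & ~c)

~(~~((c | a | e) & (~d | ~b) & ~a) | c)
⇔ ~~~((c | a | e) & (~d | ~b) & ~a) & ~c   [De Morgan]
⇔ ~((c | a | e) & (~d | ~b) & ~a) & ~c   [double negation]
⇔ (~(c | a | e) | ~(~d | ~b) | ~~a) & ~c   [De Morgan]
⇔ ((~c & ~a & ~e) | ~(~d | ~b) | ~~a) & ~c   [De Morgan]
⇔ ((~c & ~a & ~e) | (~~d & ~~b) | ~~a) & ~c   [De Morgan]
⇔ ((~c & ~a & ~e) | (d & ~~b) | ~~a) & ~c   [double negation]
⇔ ((~c & ~a & ~e) | (d & b) | ~~a) & ~c   [double negation]
⇔ ((~c & ~a & ~e) | (d & b) | a) & ~c   [double negation]
⇔ (~c & ~a & ~e & ~c) | (d & b & ~c) | (a & ~c)   [distribute & over |]
⇔ (~c & ~a & ~e) | (d & b & ~c) | (a & ~c)   [simplify]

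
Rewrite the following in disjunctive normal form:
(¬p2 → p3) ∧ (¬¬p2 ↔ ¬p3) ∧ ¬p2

p3 ∧ ¬p2

(¬p2 → p3) ∧ (¬¬p2 ↔ ¬p3) ∧ ¬p2
= (¬¬p2 ∨ p3) ∧ (¬¬p2 ↔ ¬p3) ∧ ¬p2   (eliminate →)
= (¬¬p2 ∨ p3) ∧ (¬¬p2 → ¬p3) ∧ (¬p3 → ¬¬p2) ∧ ¬p2   (eliminate ↔)
= (¬¬p2 ∨ p3) ∧ (¬¬¬p2 ∨ ¬p3) ∧ (¬p3 → ¬¬p2) ∧ ¬p2   (eliminate →)
= (¬¬p2 ∨ p3) ∧ (¬¬¬p2 ∨ ¬p3) ∧ (¬¬p3 ∨ ¬¬p2) ∧ ¬p2   (eliminate →)
= (p2 ∨ p3) ∧ (¬¬¬p2 ∨ ¬p3) ∧ (¬¬p3 ∨ ¬¬p2) ∧ ¬p2   (double negation)
= (p2 ∨ p3) ∧ (¬p2 ∨ ¬p3) ∧ (¬¬p3 ∨ ¬¬p2) ∧ ¬p2   (double negation)
= (p2 ∨ p3) ∧ (¬p2 ∨ ¬p3) ∧ (p3 ∨ ¬¬p2) ∧ ¬p2   (double negation)
= (p2 ∨ p3) ∧ (¬p2 ∨ ¬p3) ∧ (p3 ∨ p2) ∧ ¬p2   (double negation)
= (p2 ∧ ¬p2 ∧ p3 ∧ ¬p2) ∨ (p2 ∧ ¬p2 ∧ p2 ∧ ¬p2) ∨ (p2 ∧ ¬p3 ∧ p3 ∧ ¬p2) ∨ (p2 ∧ ¬p3 ∧ p2 ∧ ¬p2) ∨ (p3 ∧ ¬p2 ∧ p3 ∧ ¬p2) ∨ (p3 ∧ ¬p2 ∧ p2 ∧ ¬p2) ∨ (p3 ∧ ¬p3 ∧ p3 ∧ ¬p2) ∨ (p3 ∧ ¬p3 ∧ p2 ∧ ¬p2)   (distribute ∧ over ∨)
= p3 ∧ ¬p2   (simplify)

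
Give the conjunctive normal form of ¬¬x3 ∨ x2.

x3 ∨ x2

¬¬x3 ∨ x2
= x3 ∨ x2   (double negation)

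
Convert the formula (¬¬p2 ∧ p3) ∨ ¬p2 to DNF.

(¬¬p2 ∧ p3) ∨ ¬p2
≡ (p2 ∧ p3) ∨ ¬p2   (double negation)

(p2 ∧ p3) ∨ ¬p2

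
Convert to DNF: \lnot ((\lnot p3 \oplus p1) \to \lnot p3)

p3 \land p1

\lnot ((\lnot p3 \oplus p1) \to \lnot p3)
≡ \lnot (\lnot (\lnot p3 \oplus p1) \lor \lnot p3)   — eliminate \to
≡ \lnot (\lnot ((\lnot p3 \land \lnot p1) \lor (\lnot \lnot p3 \land p1)) \lor \lnot p3)   — expand \oplus
≡ \lnot \lnot ((\lnot p3 \land \lnot p1) \lor (\lnot \lnot p3 \land p1)) \land \lnot \lnot p3   — De Morgan
≡ ((\lnot p3 \land \lnot p1) \lor (\lnot \lnot p3 \land p1)) \land \lnot \lnot p3   — double negation
≡ ((\lnot p3 \land \lnot p1) \lor (p3 \land p1)) \land \lnot \lnot p3   — double negation
≡ ((\lnot p3 \land \lnot p1) \lor (p3 \land p1)) \land p3   — double negation
≡ (\lnot p3 \land \lnot p1 \land p3) \lor (p3 \land p1 \land p3)   — distribute \land over \lor
≡ p3 \land p1   — simplify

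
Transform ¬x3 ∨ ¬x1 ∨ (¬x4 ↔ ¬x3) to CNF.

¬x3 ∨ ¬x1 ∨ x4

¬x3 ∨ ¬x1 ∨ (¬x4 ↔ ¬x3)
= ¬x3 ∨ ¬x1 ∨ ((¬x4 → ¬x3) ∧ (¬x3 → ¬x4))
= ¬x3 ∨ ¬x1 ∨ ((¬¬x4 ∨ ¬x3) ∧ (¬x3 → ¬x4))
= ¬x3 ∨ ¬x1 ∨ ((¬¬x4 ∨ ¬x3) ∧ (¬¬x3 ∨ ¬x4))
= ¬x3 ∨ ¬x1 ∨ ((x4 ∨ ¬x3) ∧ (¬¬x3 ∨ ¬x4))
= ¬x3 ∨ ¬x1 ∨ ((x4 ∨ ¬x3) ∧ (x3 ∨ ¬x4))
= (¬x3 ∨ ¬x1 ∨ x4 ∨ ¬x3) ∧ (¬x3 ∨ ¬x1 ∨ x3 ∨ ¬x4)
= ¬x3 ∨ ¬x1 ∨ x4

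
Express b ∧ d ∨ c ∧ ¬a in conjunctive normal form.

b ∧ d ∨ c ∧ ¬a
≡ (b ∨ c) ∧ (b ∨ ¬a) ∧ (d ∨ c) ∧ (d ∨ ¬a)   [distribute ∨ over ∧]

(b ∨ c) ∧ (b ∨ ¬a) ∧ (d ∨ c) ∧ (d ∨ ¬a)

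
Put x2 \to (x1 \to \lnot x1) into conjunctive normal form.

\lnot x2 \lor \lnot x1

x2 \to (x1 \to \lnot x1)
≡ \lnot x2 \lor (x1 \to \lnot x1)   [eliminate \to]
≡ \lnot x2 \lor \lnot x1 \lor \lnot x1   [eliminate \to]
≡ \lnot x2 \lor \lnot x1   [simplify]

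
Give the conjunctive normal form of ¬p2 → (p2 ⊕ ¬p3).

¬p2 → (p2 ⊕ ¬p3)
= ¬¬p2 ∨ (p2 ⊕ ¬p3)   — eliminate →
= ¬¬p2 ∨ ((p2 ∨ ¬p3) ∧ ¬(p2 ∧ ¬p3))   — expand ⊕
= p2 ∨ ((p2 ∨ ¬p3) ∧ ¬(p2 ∧ ¬p3))   — double negation
= p2 ∨ ((p2 ∨ ¬p3) ∧ (¬p2 ∨ ¬¬p3))   — De Morgan
= p2 ∨ ((p2 ∨ ¬p3) ∧ (¬p2 ∨ p3))   — double negation
= (p2 ∨ p2 ∨ ¬p3) ∧ (p2 ∨ ¬p2 ∨ p3)   — distribute ∨ over ∧
= p2 ∨ ¬p3   — simplify

p2 ∨ ¬p3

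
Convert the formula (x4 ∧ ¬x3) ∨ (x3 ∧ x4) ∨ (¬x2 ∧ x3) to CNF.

(x4 ∨ x3) ∧ (x4 ∨ ¬x2)

(x4 ∧ ¬x3) ∨ (x3 ∧ x4) ∨ (¬x2 ∧ x3)
= (x4 ∨ x3 ∨ ¬x2) ∧ (x4 ∨ x3 ∨ x3) ∧ (x4 ∨ x4 ∨ ¬x2) ∧ (x4 ∨ x4 ∨ x3) ∧ (¬x3 ∨ x3 ∨ ¬x2) ∧ (¬x3 ∨ x3 ∨ x3) ∧ (¬x3 ∨ x4 ∨ ¬x2) ∧ (¬x3 ∨ x4 ∨ x3)   [distribute ∨ over ∧]
= (x4 ∨ x3) ∧ (x4 ∨ ¬x2)   [simplify]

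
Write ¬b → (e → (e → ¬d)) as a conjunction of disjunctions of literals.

b ∨ ¬e ∨ ¬d

¬b → (e → (e → ¬d))
≡ ¬¬b ∨ (e → (e → ¬d))   [eliminate →]
≡ ¬¬b ∨ ¬e ∨ (e → ¬d)   [eliminate →]
≡ ¬¬b ∨ ¬e ∨ ¬e ∨ ¬d   [eliminate →]
≡ b ∨ ¬e ∨ ¬e ∨ ¬d   [double negation]
≡ b ∨ ¬e ∨ ¬d   [simplify]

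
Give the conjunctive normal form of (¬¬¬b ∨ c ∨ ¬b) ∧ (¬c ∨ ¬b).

(¬b ∨ c) ∧ (¬c ∨ ¬b)

(¬¬¬b ∨ c ∨ ¬b) ∧ (¬c ∨ ¬b)
≡ (¬b ∨ c ∨ ¬b) ∧ (¬c ∨ ¬b)   — double negation
≡ (¬b ∨ c) ∧ (¬c ∨ ¬b)   — simplify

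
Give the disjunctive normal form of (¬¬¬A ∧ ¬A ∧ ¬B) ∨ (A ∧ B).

(¬¬¬A ∧ ¬A ∧ ¬B) ∨ (A ∧ B)
= (¬A ∧ ¬A ∧ ¬B) ∨ (A ∧ B)   [double negation]
= (¬A ∧ ¬B) ∨ (A ∧ B)   [simplify]

(¬A ∧ ¬B) ∨ (A ∧ B)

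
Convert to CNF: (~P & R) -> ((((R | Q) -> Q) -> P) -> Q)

(~P & R) -> ((((R | Q) -> Q) -> P) -> Q)
≡ ~(~P & R) | ((((R | Q) -> Q) -> P) -> Q)   [eliminate ->]
≡ ~(~P & R) | ~(((R | Q) -> Q) -> P) | Q   [eliminate ->]
≡ ~(~P & R) | ~(~((R | Q) -> Q) | P) | Q   [eliminate ->]
≡ ~(~P & R) | ~(~(~(R | Q) | Q) | P) | Q   [eliminate ->]
≡ ~~P | ~R | ~(~(~(R | Q) | Q) | P) | Q   [De Morgan]
≡ P | ~R | ~(~(~(R | Q) | Q) | P) | Q   [double negation]
≡ P | ~R | (~~(~(R | Q) | Q) & ~P) | Q   [De Morgan]
≡ P | ~R | ((~(R | Q) | Q) & ~P) | Q   [double negation]
≡ P | ~R | (((~R & ~Q) | Q) & ~P) | Q   [De Morgan]
≡ (P | ~R | ~R | Q | Q) & (P | ~R | ~Q | Q | Q) & (P | ~R | ~P | Q)   [distribute | over &]
≡ P | ~R | Q   [simplify]

P | ~R | Q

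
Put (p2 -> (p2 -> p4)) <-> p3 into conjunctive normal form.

(p2 | p3) & (~p4 | p3) & (~p3 | ~p2 | p4)

(p2 -> (p2 -> p4)) <-> p3
≡ ((p2 -> (p2 -> p4)) -> p3) & (p3 -> (p2 -> (p2 -> p4)))   [eliminate <->]
≡ (~(p2 -> (p2 -> p4)) | p3) & (p3 -> (p2 -> (p2 -> p4)))   [eliminate ->]
≡ (~(~p2 | (p2 -> p4)) | p3) & (p3 -> (p2 -> (p2 -> p4)))   [eliminate ->]
≡ (~(~p2 | ~p2 | p4) | p3) & (p3 -> (p2 -> (p2 -> p4)))   [eliminate ->]
≡ (~(~p2 | ~p2 | p4) | p3) & (~p3 | (p2 -> (p2 -> p4)))   [eliminate ->]
≡ (~(~p2 | ~p2 | p4) | p3) & (~p3 | ~p2 | (p2 -> p4))   [eliminate ->]
≡ (~(~p2 | ~p2 | p4) | p3) & (~p3 | ~p2 | ~p2 | p4)   [eliminate ->]
≡ ((~~p2 & ~~p2 & ~p4) | p3) & (~p3 | ~p2 | ~p2 | p4)   [De Morgan]
≡ ((p2 & ~~p2 & ~p4) | p3) & (~p3 | ~p2 | ~p2 | p4)   [double negation]
≡ ((p2 & p2 & ~p4) | p3) & (~p3 | ~p2 | ~p2 | p4)   [double negation]
≡ (p2 | p3) & (p2 | p3) & (~p4 | p3) & (~p3 | ~p2 | ~p2 | p4)   [distribute | over &]
≡ (p2 | p3) & (~p4 | p3) & (~p3 | ~p2 | p4)   [simplify]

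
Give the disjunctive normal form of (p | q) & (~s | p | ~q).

p | (q & ~s)

(p | q) & (~s | p | ~q)
≡ (p & ~s) | (p & p) | (p & ~q) | (q & ~s) | (q & p) | (q & ~q)   [distribute & over |]
≡ p | (q & ~s)   [simplify]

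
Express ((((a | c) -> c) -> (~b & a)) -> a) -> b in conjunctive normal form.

((((a | c) -> c) -> (~b & a)) -> a) -> b
≡ ~((((a | c) -> c) -> (~b & a)) -> a) | b   — eliminate ->
≡ ~(~(((a | c) -> c) -> (~b & a)) | a) | b   — eliminate ->
≡ ~(~(~((a | c) -> c) | (~b & a)) | a) | b   — eliminate ->
≡ ~(~(~(~(a | c) | c) | (~b & a)) | a) | b   — eliminate ->
≡ (~~(~(~(a | c) | c) | (~b & a)) & ~a) | b   — De Morgan
≡ ((~(~(a | c) | c) | (~b & a)) & ~a) | b   — double negation
≡ (((~~(a | c) & ~c) | (~b & a)) & ~a) | b   — De Morgan
≡ ((((a | c) & ~c) | (~b & a)) & ~a) | b   — double negation
≡ (a | c | ~b | b) & (a | c | a | b) & (~c | ~b | b) & (~c | a | b) & (~a | b)   — distribute | over &
≡ (a | c | b) & (~c | a | b) & (~a | b)   — simplify

(a | c | b) & (~c | a | b) & (~a | b)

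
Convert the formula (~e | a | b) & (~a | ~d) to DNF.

(~e & ~a) | (~e & ~d) | (a & ~d) | (b & ~a) | (b & ~d)

(~e | a | b) & (~a | ~d)
≡ (~e & ~a) | (~e & ~d) | (a & ~a) | (a & ~d) | (b & ~a) | (b & ~d)   [distribute & over |]
≡ (~e & ~a) | (~e & ~d) | (a & ~d) | (b & ~a) | (b & ~d)   [simplify]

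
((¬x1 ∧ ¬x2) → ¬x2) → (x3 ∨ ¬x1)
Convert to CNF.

¬x1 ∨ x3

((¬x1 ∧ ¬x2) → ¬x2) → (x3 ∨ ¬x1)
= ¬((¬x1 ∧ ¬x2) → ¬x2) ∨ x3 ∨ ¬x1   [eliminate →]
= ¬(¬(¬x1 ∧ ¬x2) ∨ ¬x2) ∨ x3 ∨ ¬x1   [eliminate →]
= (¬¬(¬x1 ∧ ¬x2) ∧ ¬¬x2) ∨ x3 ∨ ¬x1   [De Morgan]
= (¬x1 ∧ ¬x2 ∧ ¬¬x2) ∨ x3 ∨ ¬x1   [double negation]
= (¬x1 ∧ ¬x2 ∧ x2) ∨ x3 ∨ ¬x1   [double negation]
= (¬x1 ∨ x3 ∨ ¬x1) ∧ (¬x2 ∨ x3 ∨ ¬x1) ∧ (x2 ∨ x3 ∨ ¬x1)   [distribute ∨ over ∧]
= ¬x1 ∨ x3   [simplify]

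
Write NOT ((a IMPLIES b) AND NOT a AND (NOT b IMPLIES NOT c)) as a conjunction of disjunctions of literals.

NOT ((a IMPLIES b) AND NOT a AND (NOT b IMPLIES NOT c))
= NOT ((NOT a OR b) AND NOT a AND (NOT b IMPLIES NOT c))   — eliminate IMPLIES
= NOT ((NOT a OR b) AND NOT a AND (NOT NOT b OR NOT c))   — eliminate IMPLIES
= NOT (NOT a OR b) OR NOT NOT a OR NOT (NOT NOT b OR NOT c)   — De Morgan
= (NOT NOT a AND NOT b) OR NOT NOT a OR NOT (NOT NOT b OR NOT c)   — De Morgan
= (a AND NOT b) OR NOT NOT a OR NOT (NOT NOT b OR NOT c)   — double negation
= (a AND NOT b) OR a OR NOT (NOT NOT b OR NOT c)   — double negation
= (a AND NOT b) OR a OR (NOT NOT NOT b AND NOT NOT c)   — De Morgan
= (a AND NOT b) OR a OR (NOT b AND NOT NOT c)   — double negation
= (a AND NOT b) OR a OR (NOT b AND c)   — double negation
= (a OR a OR NOT b) AND (a OR a OR c) AND (NOT b OR a OR NOT b) AND (NOT b OR a OR c)   — distribute OR over AND
= (a OR NOT b) AND (a OR c)   — simplify

(a OR NOT b) AND (a OR c)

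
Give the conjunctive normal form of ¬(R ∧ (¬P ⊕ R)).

¬R ∨ ¬P

¬(R ∧ (¬P ⊕ R))
= ¬(R ∧ (¬P ∨ R) ∧ ¬(¬P ∧ R))   [expand ⊕]
= ¬R ∨ ¬(¬P ∨ R) ∨ ¬¬(¬P ∧ R)   [De Morgan]
= ¬R ∨ (¬¬P ∧ ¬R) ∨ ¬¬(¬P ∧ R)   [De Morgan]
= ¬R ∨ (P ∧ ¬R) ∨ ¬¬(¬P ∧ R)   [double negation]
= ¬R ∨ (P ∧ ¬R) ∨ (¬P ∧ R)   [double negation]
= (¬R ∨ P ∨ ¬P) ∧ (¬R ∨ P ∨ R) ∧ (¬R ∨ ¬R ∨ ¬P) ∧ (¬R ∨ ¬R ∨ R)   [distribute ∨ over ∧]
= ¬R ∨ ¬P   [simplify]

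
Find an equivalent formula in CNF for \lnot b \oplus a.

\lnot b \oplus a
= (\lnot b \lor a) \land \lnot (\lnot b \land a)   (expand \oplus)
= (\lnot b \lor a) \land (\lnot \lnot b \lor \lnot a)   (De Morgan)
= (\lnot b \lor a) \land (b \lor \lnot a)   (double negation)

(\lnot b \lor a) \land (b \lor \lnot a)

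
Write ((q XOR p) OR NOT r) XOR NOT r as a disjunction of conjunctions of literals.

((q XOR p) OR NOT r) XOR NOT r
⇔ (((q XOR p) OR NOT r) AND NOT NOT r) OR (NOT ((q XOR p) OR NOT r) AND NOT r)   — expand XOR
⇔ (((q AND NOT p) OR (NOT q AND p) OR NOT r) AND NOT NOT r) OR (NOT ((q XOR p) OR NOT r) AND NOT r)   — expand XOR
⇔ (((q AND NOT p) OR (NOT q AND p) OR NOT r) AND NOT NOT r) OR (NOT ((q AND NOT p) OR (NOT q AND p) OR NOT r) AND NOT r)   — expand XOR
⇔ (((q AND NOT p) OR (NOT q AND p) OR NOT r) AND r) OR (NOT ((q AND NOT p) OR (NOT q AND p) OR NOT r) AND NOT r)   — double negation
⇔ (((q AND NOT p) OR (NOT q AND p) OR NOT r) AND r) OR (NOT (q AND NOT p) AND NOT (NOT q AND p) AND NOT NOT r AND NOT r)   — De Morgan
⇔ (((q AND NOT p) OR (NOT q AND p) OR NOT r) AND r) OR ((NOT q OR NOT NOT p) AND NOT (NOT q AND p) AND NOT NOT r AND NOT r)   — De Morgan
⇔ (((q AND NOT p) OR (NOT q AND p) OR NOT r) AND r) OR ((NOT q OR p) AND NOT (NOT q AND p) AND NOT NOT r AND NOT r)   — double negation
⇔ (((q AND NOT p) OR (NOT q AND p) OR NOT r) AND r) OR ((NOT q OR p) AND (NOT NOT q OR NOT p) AND NOT NOT r AND NOT r)   — De Morgan
⇔ (((q AND NOT p) OR (NOT q AND p) OR NOT r) AND r) OR ((NOT q OR p) AND (q OR NOT p) AND NOT NOT r AND NOT r)   — double negation
⇔ (((q AND NOT p) OR (NOT q AND p) OR NOT r) AND r) OR ((NOT q OR p) AND (q OR NOT p) AND r AND NOT r)   — double negation
⇔ (q AND NOT p AND r) OR (NOT q AND p AND r) OR (NOT r AND r) OR (NOT q AND q AND r AND NOT r) OR (NOT q AND NOT p AND r AND NOT r) OR (p AND q AND r AND NOT r) OR (p AND NOT p AND r AND NOT r)   — distribute AND over OR
⇔ (q AND NOT p AND r) OR (NOT q AND p AND r)   — simplify

(q AND NOT p AND r) OR (NOT q AND p AND r)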